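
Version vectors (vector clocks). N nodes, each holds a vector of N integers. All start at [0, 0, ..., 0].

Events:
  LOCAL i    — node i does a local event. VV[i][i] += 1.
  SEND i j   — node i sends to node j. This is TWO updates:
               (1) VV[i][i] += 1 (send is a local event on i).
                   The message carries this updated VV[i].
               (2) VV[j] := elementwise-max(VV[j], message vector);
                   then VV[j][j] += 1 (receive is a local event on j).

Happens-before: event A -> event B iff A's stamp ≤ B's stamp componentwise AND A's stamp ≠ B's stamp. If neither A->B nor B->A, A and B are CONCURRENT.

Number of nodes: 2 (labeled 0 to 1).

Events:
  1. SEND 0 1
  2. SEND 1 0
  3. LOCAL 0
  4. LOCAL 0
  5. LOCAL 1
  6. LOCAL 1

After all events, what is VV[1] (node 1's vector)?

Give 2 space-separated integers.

Answer: 1 4

Derivation:
Initial: VV[0]=[0, 0]
Initial: VV[1]=[0, 0]
Event 1: SEND 0->1: VV[0][0]++ -> VV[0]=[1, 0], msg_vec=[1, 0]; VV[1]=max(VV[1],msg_vec) then VV[1][1]++ -> VV[1]=[1, 1]
Event 2: SEND 1->0: VV[1][1]++ -> VV[1]=[1, 2], msg_vec=[1, 2]; VV[0]=max(VV[0],msg_vec) then VV[0][0]++ -> VV[0]=[2, 2]
Event 3: LOCAL 0: VV[0][0]++ -> VV[0]=[3, 2]
Event 4: LOCAL 0: VV[0][0]++ -> VV[0]=[4, 2]
Event 5: LOCAL 1: VV[1][1]++ -> VV[1]=[1, 3]
Event 6: LOCAL 1: VV[1][1]++ -> VV[1]=[1, 4]
Final vectors: VV[0]=[4, 2]; VV[1]=[1, 4]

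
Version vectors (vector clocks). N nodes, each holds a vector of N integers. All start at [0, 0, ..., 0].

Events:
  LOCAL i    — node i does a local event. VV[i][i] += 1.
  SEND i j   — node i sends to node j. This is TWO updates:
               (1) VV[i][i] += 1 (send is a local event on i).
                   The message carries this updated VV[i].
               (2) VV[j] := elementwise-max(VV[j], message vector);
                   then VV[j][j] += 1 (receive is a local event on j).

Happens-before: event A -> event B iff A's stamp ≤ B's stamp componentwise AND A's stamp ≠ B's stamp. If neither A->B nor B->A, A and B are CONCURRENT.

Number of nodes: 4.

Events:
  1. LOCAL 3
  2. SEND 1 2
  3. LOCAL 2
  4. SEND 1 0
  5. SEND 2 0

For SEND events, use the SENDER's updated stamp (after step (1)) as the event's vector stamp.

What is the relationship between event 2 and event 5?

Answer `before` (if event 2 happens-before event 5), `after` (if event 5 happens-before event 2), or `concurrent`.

Initial: VV[0]=[0, 0, 0, 0]
Initial: VV[1]=[0, 0, 0, 0]
Initial: VV[2]=[0, 0, 0, 0]
Initial: VV[3]=[0, 0, 0, 0]
Event 1: LOCAL 3: VV[3][3]++ -> VV[3]=[0, 0, 0, 1]
Event 2: SEND 1->2: VV[1][1]++ -> VV[1]=[0, 1, 0, 0], msg_vec=[0, 1, 0, 0]; VV[2]=max(VV[2],msg_vec) then VV[2][2]++ -> VV[2]=[0, 1, 1, 0]
Event 3: LOCAL 2: VV[2][2]++ -> VV[2]=[0, 1, 2, 0]
Event 4: SEND 1->0: VV[1][1]++ -> VV[1]=[0, 2, 0, 0], msg_vec=[0, 2, 0, 0]; VV[0]=max(VV[0],msg_vec) then VV[0][0]++ -> VV[0]=[1, 2, 0, 0]
Event 5: SEND 2->0: VV[2][2]++ -> VV[2]=[0, 1, 3, 0], msg_vec=[0, 1, 3, 0]; VV[0]=max(VV[0],msg_vec) then VV[0][0]++ -> VV[0]=[2, 2, 3, 0]
Event 2 stamp: [0, 1, 0, 0]
Event 5 stamp: [0, 1, 3, 0]
[0, 1, 0, 0] <= [0, 1, 3, 0]? True
[0, 1, 3, 0] <= [0, 1, 0, 0]? False
Relation: before

Answer: before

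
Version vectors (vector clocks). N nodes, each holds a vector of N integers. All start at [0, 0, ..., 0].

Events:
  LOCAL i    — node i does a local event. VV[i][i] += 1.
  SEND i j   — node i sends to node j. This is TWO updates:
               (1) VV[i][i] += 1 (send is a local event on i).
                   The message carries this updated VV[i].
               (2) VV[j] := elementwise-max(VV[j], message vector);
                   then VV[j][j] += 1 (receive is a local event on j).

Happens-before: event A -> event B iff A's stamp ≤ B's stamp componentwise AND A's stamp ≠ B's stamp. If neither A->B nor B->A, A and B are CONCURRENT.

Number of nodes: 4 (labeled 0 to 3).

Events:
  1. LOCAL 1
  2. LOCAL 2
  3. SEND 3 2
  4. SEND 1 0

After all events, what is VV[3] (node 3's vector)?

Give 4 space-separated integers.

Initial: VV[0]=[0, 0, 0, 0]
Initial: VV[1]=[0, 0, 0, 0]
Initial: VV[2]=[0, 0, 0, 0]
Initial: VV[3]=[0, 0, 0, 0]
Event 1: LOCAL 1: VV[1][1]++ -> VV[1]=[0, 1, 0, 0]
Event 2: LOCAL 2: VV[2][2]++ -> VV[2]=[0, 0, 1, 0]
Event 3: SEND 3->2: VV[3][3]++ -> VV[3]=[0, 0, 0, 1], msg_vec=[0, 0, 0, 1]; VV[2]=max(VV[2],msg_vec) then VV[2][2]++ -> VV[2]=[0, 0, 2, 1]
Event 4: SEND 1->0: VV[1][1]++ -> VV[1]=[0, 2, 0, 0], msg_vec=[0, 2, 0, 0]; VV[0]=max(VV[0],msg_vec) then VV[0][0]++ -> VV[0]=[1, 2, 0, 0]
Final vectors: VV[0]=[1, 2, 0, 0]; VV[1]=[0, 2, 0, 0]; VV[2]=[0, 0, 2, 1]; VV[3]=[0, 0, 0, 1]

Answer: 0 0 0 1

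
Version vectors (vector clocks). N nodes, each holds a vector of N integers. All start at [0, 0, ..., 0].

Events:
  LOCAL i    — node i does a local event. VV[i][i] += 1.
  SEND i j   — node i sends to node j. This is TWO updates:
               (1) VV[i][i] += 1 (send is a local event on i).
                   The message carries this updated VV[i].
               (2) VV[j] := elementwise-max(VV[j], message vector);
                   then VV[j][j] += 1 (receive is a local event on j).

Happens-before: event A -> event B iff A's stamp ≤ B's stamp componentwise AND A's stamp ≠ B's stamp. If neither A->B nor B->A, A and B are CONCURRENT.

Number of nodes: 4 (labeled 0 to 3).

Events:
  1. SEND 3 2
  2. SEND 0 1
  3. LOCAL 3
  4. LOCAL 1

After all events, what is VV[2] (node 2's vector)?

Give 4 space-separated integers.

Initial: VV[0]=[0, 0, 0, 0]
Initial: VV[1]=[0, 0, 0, 0]
Initial: VV[2]=[0, 0, 0, 0]
Initial: VV[3]=[0, 0, 0, 0]
Event 1: SEND 3->2: VV[3][3]++ -> VV[3]=[0, 0, 0, 1], msg_vec=[0, 0, 0, 1]; VV[2]=max(VV[2],msg_vec) then VV[2][2]++ -> VV[2]=[0, 0, 1, 1]
Event 2: SEND 0->1: VV[0][0]++ -> VV[0]=[1, 0, 0, 0], msg_vec=[1, 0, 0, 0]; VV[1]=max(VV[1],msg_vec) then VV[1][1]++ -> VV[1]=[1, 1, 0, 0]
Event 3: LOCAL 3: VV[3][3]++ -> VV[3]=[0, 0, 0, 2]
Event 4: LOCAL 1: VV[1][1]++ -> VV[1]=[1, 2, 0, 0]
Final vectors: VV[0]=[1, 0, 0, 0]; VV[1]=[1, 2, 0, 0]; VV[2]=[0, 0, 1, 1]; VV[3]=[0, 0, 0, 2]

Answer: 0 0 1 1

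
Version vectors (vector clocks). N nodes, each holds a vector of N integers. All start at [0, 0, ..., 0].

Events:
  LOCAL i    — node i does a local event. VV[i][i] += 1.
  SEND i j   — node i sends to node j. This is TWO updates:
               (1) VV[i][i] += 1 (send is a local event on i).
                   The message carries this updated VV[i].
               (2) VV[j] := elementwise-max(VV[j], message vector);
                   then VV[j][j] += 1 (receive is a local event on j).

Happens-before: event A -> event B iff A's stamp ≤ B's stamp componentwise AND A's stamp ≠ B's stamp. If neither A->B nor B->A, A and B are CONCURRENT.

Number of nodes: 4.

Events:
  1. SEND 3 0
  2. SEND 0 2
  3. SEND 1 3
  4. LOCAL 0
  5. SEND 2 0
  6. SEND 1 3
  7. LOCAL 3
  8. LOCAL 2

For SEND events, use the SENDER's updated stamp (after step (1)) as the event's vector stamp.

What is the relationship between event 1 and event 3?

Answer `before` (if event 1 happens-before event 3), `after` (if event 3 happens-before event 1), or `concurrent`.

Initial: VV[0]=[0, 0, 0, 0]
Initial: VV[1]=[0, 0, 0, 0]
Initial: VV[2]=[0, 0, 0, 0]
Initial: VV[3]=[0, 0, 0, 0]
Event 1: SEND 3->0: VV[3][3]++ -> VV[3]=[0, 0, 0, 1], msg_vec=[0, 0, 0, 1]; VV[0]=max(VV[0],msg_vec) then VV[0][0]++ -> VV[0]=[1, 0, 0, 1]
Event 2: SEND 0->2: VV[0][0]++ -> VV[0]=[2, 0, 0, 1], msg_vec=[2, 0, 0, 1]; VV[2]=max(VV[2],msg_vec) then VV[2][2]++ -> VV[2]=[2, 0, 1, 1]
Event 3: SEND 1->3: VV[1][1]++ -> VV[1]=[0, 1, 0, 0], msg_vec=[0, 1, 0, 0]; VV[3]=max(VV[3],msg_vec) then VV[3][3]++ -> VV[3]=[0, 1, 0, 2]
Event 4: LOCAL 0: VV[0][0]++ -> VV[0]=[3, 0, 0, 1]
Event 5: SEND 2->0: VV[2][2]++ -> VV[2]=[2, 0, 2, 1], msg_vec=[2, 0, 2, 1]; VV[0]=max(VV[0],msg_vec) then VV[0][0]++ -> VV[0]=[4, 0, 2, 1]
Event 6: SEND 1->3: VV[1][1]++ -> VV[1]=[0, 2, 0, 0], msg_vec=[0, 2, 0, 0]; VV[3]=max(VV[3],msg_vec) then VV[3][3]++ -> VV[3]=[0, 2, 0, 3]
Event 7: LOCAL 3: VV[3][3]++ -> VV[3]=[0, 2, 0, 4]
Event 8: LOCAL 2: VV[2][2]++ -> VV[2]=[2, 0, 3, 1]
Event 1 stamp: [0, 0, 0, 1]
Event 3 stamp: [0, 1, 0, 0]
[0, 0, 0, 1] <= [0, 1, 0, 0]? False
[0, 1, 0, 0] <= [0, 0, 0, 1]? False
Relation: concurrent

Answer: concurrent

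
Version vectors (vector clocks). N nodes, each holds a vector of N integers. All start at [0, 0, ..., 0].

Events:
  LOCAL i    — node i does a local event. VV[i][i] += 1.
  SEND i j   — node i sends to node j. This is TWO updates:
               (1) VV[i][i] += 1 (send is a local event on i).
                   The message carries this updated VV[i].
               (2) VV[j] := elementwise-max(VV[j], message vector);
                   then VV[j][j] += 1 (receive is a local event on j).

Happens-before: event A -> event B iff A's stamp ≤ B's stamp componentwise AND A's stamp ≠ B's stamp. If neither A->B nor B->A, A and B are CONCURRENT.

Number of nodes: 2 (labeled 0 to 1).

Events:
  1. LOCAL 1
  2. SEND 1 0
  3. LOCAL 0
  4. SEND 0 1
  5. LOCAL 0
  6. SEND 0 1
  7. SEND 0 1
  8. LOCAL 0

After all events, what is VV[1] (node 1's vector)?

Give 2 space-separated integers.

Initial: VV[0]=[0, 0]
Initial: VV[1]=[0, 0]
Event 1: LOCAL 1: VV[1][1]++ -> VV[1]=[0, 1]
Event 2: SEND 1->0: VV[1][1]++ -> VV[1]=[0, 2], msg_vec=[0, 2]; VV[0]=max(VV[0],msg_vec) then VV[0][0]++ -> VV[0]=[1, 2]
Event 3: LOCAL 0: VV[0][0]++ -> VV[0]=[2, 2]
Event 4: SEND 0->1: VV[0][0]++ -> VV[0]=[3, 2], msg_vec=[3, 2]; VV[1]=max(VV[1],msg_vec) then VV[1][1]++ -> VV[1]=[3, 3]
Event 5: LOCAL 0: VV[0][0]++ -> VV[0]=[4, 2]
Event 6: SEND 0->1: VV[0][0]++ -> VV[0]=[5, 2], msg_vec=[5, 2]; VV[1]=max(VV[1],msg_vec) then VV[1][1]++ -> VV[1]=[5, 4]
Event 7: SEND 0->1: VV[0][0]++ -> VV[0]=[6, 2], msg_vec=[6, 2]; VV[1]=max(VV[1],msg_vec) then VV[1][1]++ -> VV[1]=[6, 5]
Event 8: LOCAL 0: VV[0][0]++ -> VV[0]=[7, 2]
Final vectors: VV[0]=[7, 2]; VV[1]=[6, 5]

Answer: 6 5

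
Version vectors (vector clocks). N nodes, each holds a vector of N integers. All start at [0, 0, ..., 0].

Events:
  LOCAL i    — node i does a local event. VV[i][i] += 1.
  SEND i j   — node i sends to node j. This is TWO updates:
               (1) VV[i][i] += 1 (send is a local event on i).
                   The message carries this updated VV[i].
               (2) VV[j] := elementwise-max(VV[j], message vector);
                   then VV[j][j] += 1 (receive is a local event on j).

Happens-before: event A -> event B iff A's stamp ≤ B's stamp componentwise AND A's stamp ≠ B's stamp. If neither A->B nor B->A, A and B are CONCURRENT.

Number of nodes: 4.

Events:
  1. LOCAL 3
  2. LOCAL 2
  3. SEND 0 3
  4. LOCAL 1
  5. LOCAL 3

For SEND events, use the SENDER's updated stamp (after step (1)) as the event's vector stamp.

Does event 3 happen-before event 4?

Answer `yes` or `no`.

Answer: no

Derivation:
Initial: VV[0]=[0, 0, 0, 0]
Initial: VV[1]=[0, 0, 0, 0]
Initial: VV[2]=[0, 0, 0, 0]
Initial: VV[3]=[0, 0, 0, 0]
Event 1: LOCAL 3: VV[3][3]++ -> VV[3]=[0, 0, 0, 1]
Event 2: LOCAL 2: VV[2][2]++ -> VV[2]=[0, 0, 1, 0]
Event 3: SEND 0->3: VV[0][0]++ -> VV[0]=[1, 0, 0, 0], msg_vec=[1, 0, 0, 0]; VV[3]=max(VV[3],msg_vec) then VV[3][3]++ -> VV[3]=[1, 0, 0, 2]
Event 4: LOCAL 1: VV[1][1]++ -> VV[1]=[0, 1, 0, 0]
Event 5: LOCAL 3: VV[3][3]++ -> VV[3]=[1, 0, 0, 3]
Event 3 stamp: [1, 0, 0, 0]
Event 4 stamp: [0, 1, 0, 0]
[1, 0, 0, 0] <= [0, 1, 0, 0]? False. Equal? False. Happens-before: False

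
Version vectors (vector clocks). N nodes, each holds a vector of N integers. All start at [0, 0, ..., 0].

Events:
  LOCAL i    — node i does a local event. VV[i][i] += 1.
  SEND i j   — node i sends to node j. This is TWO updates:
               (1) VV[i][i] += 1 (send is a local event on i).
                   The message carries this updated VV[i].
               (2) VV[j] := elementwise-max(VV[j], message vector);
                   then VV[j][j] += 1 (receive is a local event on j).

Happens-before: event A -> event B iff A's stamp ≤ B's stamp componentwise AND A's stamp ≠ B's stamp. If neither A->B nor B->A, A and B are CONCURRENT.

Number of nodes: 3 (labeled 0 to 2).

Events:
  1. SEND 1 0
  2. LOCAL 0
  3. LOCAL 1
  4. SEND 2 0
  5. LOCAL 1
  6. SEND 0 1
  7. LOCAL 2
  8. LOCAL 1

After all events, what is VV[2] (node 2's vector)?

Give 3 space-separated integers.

Answer: 0 0 2

Derivation:
Initial: VV[0]=[0, 0, 0]
Initial: VV[1]=[0, 0, 0]
Initial: VV[2]=[0, 0, 0]
Event 1: SEND 1->0: VV[1][1]++ -> VV[1]=[0, 1, 0], msg_vec=[0, 1, 0]; VV[0]=max(VV[0],msg_vec) then VV[0][0]++ -> VV[0]=[1, 1, 0]
Event 2: LOCAL 0: VV[0][0]++ -> VV[0]=[2, 1, 0]
Event 3: LOCAL 1: VV[1][1]++ -> VV[1]=[0, 2, 0]
Event 4: SEND 2->0: VV[2][2]++ -> VV[2]=[0, 0, 1], msg_vec=[0, 0, 1]; VV[0]=max(VV[0],msg_vec) then VV[0][0]++ -> VV[0]=[3, 1, 1]
Event 5: LOCAL 1: VV[1][1]++ -> VV[1]=[0, 3, 0]
Event 6: SEND 0->1: VV[0][0]++ -> VV[0]=[4, 1, 1], msg_vec=[4, 1, 1]; VV[1]=max(VV[1],msg_vec) then VV[1][1]++ -> VV[1]=[4, 4, 1]
Event 7: LOCAL 2: VV[2][2]++ -> VV[2]=[0, 0, 2]
Event 8: LOCAL 1: VV[1][1]++ -> VV[1]=[4, 5, 1]
Final vectors: VV[0]=[4, 1, 1]; VV[1]=[4, 5, 1]; VV[2]=[0, 0, 2]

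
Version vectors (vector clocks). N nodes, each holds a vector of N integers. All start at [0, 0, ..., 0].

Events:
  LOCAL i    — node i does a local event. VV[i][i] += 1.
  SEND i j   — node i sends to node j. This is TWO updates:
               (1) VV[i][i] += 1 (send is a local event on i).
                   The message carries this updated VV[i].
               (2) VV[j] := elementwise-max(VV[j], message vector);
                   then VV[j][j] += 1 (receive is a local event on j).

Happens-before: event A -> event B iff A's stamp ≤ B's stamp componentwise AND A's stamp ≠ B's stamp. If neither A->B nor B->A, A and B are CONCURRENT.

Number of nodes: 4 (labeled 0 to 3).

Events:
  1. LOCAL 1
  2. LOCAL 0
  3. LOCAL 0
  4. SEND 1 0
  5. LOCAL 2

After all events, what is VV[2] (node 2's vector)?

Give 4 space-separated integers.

Answer: 0 0 1 0

Derivation:
Initial: VV[0]=[0, 0, 0, 0]
Initial: VV[1]=[0, 0, 0, 0]
Initial: VV[2]=[0, 0, 0, 0]
Initial: VV[3]=[0, 0, 0, 0]
Event 1: LOCAL 1: VV[1][1]++ -> VV[1]=[0, 1, 0, 0]
Event 2: LOCAL 0: VV[0][0]++ -> VV[0]=[1, 0, 0, 0]
Event 3: LOCAL 0: VV[0][0]++ -> VV[0]=[2, 0, 0, 0]
Event 4: SEND 1->0: VV[1][1]++ -> VV[1]=[0, 2, 0, 0], msg_vec=[0, 2, 0, 0]; VV[0]=max(VV[0],msg_vec) then VV[0][0]++ -> VV[0]=[3, 2, 0, 0]
Event 5: LOCAL 2: VV[2][2]++ -> VV[2]=[0, 0, 1, 0]
Final vectors: VV[0]=[3, 2, 0, 0]; VV[1]=[0, 2, 0, 0]; VV[2]=[0, 0, 1, 0]; VV[3]=[0, 0, 0, 0]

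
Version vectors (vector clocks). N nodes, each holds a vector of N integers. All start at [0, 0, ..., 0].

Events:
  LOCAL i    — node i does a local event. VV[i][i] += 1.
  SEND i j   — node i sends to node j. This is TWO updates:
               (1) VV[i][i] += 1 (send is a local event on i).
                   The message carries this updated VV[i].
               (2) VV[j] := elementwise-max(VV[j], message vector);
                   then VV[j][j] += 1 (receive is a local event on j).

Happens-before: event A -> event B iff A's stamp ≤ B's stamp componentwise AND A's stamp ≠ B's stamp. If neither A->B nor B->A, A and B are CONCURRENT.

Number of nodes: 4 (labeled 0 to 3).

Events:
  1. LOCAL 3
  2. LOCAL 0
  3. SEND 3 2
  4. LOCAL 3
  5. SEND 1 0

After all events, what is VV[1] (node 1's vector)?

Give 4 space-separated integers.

Initial: VV[0]=[0, 0, 0, 0]
Initial: VV[1]=[0, 0, 0, 0]
Initial: VV[2]=[0, 0, 0, 0]
Initial: VV[3]=[0, 0, 0, 0]
Event 1: LOCAL 3: VV[3][3]++ -> VV[3]=[0, 0, 0, 1]
Event 2: LOCAL 0: VV[0][0]++ -> VV[0]=[1, 0, 0, 0]
Event 3: SEND 3->2: VV[3][3]++ -> VV[3]=[0, 0, 0, 2], msg_vec=[0, 0, 0, 2]; VV[2]=max(VV[2],msg_vec) then VV[2][2]++ -> VV[2]=[0, 0, 1, 2]
Event 4: LOCAL 3: VV[3][3]++ -> VV[3]=[0, 0, 0, 3]
Event 5: SEND 1->0: VV[1][1]++ -> VV[1]=[0, 1, 0, 0], msg_vec=[0, 1, 0, 0]; VV[0]=max(VV[0],msg_vec) then VV[0][0]++ -> VV[0]=[2, 1, 0, 0]
Final vectors: VV[0]=[2, 1, 0, 0]; VV[1]=[0, 1, 0, 0]; VV[2]=[0, 0, 1, 2]; VV[3]=[0, 0, 0, 3]

Answer: 0 1 0 0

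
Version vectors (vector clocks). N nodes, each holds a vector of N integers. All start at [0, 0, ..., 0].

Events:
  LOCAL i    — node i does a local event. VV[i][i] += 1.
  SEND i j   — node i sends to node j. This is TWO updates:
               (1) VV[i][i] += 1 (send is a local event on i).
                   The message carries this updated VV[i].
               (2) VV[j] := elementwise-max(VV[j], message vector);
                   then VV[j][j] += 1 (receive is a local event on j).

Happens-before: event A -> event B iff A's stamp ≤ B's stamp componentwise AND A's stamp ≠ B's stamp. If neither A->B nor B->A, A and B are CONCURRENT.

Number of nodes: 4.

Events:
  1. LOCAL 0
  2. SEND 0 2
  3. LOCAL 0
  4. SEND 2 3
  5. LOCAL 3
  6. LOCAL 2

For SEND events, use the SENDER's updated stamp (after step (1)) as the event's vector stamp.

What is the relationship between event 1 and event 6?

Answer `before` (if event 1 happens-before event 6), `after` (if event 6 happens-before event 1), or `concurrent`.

Answer: before

Derivation:
Initial: VV[0]=[0, 0, 0, 0]
Initial: VV[1]=[0, 0, 0, 0]
Initial: VV[2]=[0, 0, 0, 0]
Initial: VV[3]=[0, 0, 0, 0]
Event 1: LOCAL 0: VV[0][0]++ -> VV[0]=[1, 0, 0, 0]
Event 2: SEND 0->2: VV[0][0]++ -> VV[0]=[2, 0, 0, 0], msg_vec=[2, 0, 0, 0]; VV[2]=max(VV[2],msg_vec) then VV[2][2]++ -> VV[2]=[2, 0, 1, 0]
Event 3: LOCAL 0: VV[0][0]++ -> VV[0]=[3, 0, 0, 0]
Event 4: SEND 2->3: VV[2][2]++ -> VV[2]=[2, 0, 2, 0], msg_vec=[2, 0, 2, 0]; VV[3]=max(VV[3],msg_vec) then VV[3][3]++ -> VV[3]=[2, 0, 2, 1]
Event 5: LOCAL 3: VV[3][3]++ -> VV[3]=[2, 0, 2, 2]
Event 6: LOCAL 2: VV[2][2]++ -> VV[2]=[2, 0, 3, 0]
Event 1 stamp: [1, 0, 0, 0]
Event 6 stamp: [2, 0, 3, 0]
[1, 0, 0, 0] <= [2, 0, 3, 0]? True
[2, 0, 3, 0] <= [1, 0, 0, 0]? False
Relation: before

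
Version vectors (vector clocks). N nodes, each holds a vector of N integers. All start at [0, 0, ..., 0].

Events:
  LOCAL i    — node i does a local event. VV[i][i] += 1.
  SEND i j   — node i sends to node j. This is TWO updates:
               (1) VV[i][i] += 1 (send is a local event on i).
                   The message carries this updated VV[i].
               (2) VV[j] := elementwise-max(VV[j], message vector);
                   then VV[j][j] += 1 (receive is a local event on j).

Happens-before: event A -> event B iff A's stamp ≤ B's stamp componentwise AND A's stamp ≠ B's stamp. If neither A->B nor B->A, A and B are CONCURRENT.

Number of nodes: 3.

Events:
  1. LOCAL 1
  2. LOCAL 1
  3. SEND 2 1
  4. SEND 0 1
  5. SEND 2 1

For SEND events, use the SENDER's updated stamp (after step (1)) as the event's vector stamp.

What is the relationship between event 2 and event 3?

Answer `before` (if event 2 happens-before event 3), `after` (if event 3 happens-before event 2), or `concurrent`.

Answer: concurrent

Derivation:
Initial: VV[0]=[0, 0, 0]
Initial: VV[1]=[0, 0, 0]
Initial: VV[2]=[0, 0, 0]
Event 1: LOCAL 1: VV[1][1]++ -> VV[1]=[0, 1, 0]
Event 2: LOCAL 1: VV[1][1]++ -> VV[1]=[0, 2, 0]
Event 3: SEND 2->1: VV[2][2]++ -> VV[2]=[0, 0, 1], msg_vec=[0, 0, 1]; VV[1]=max(VV[1],msg_vec) then VV[1][1]++ -> VV[1]=[0, 3, 1]
Event 4: SEND 0->1: VV[0][0]++ -> VV[0]=[1, 0, 0], msg_vec=[1, 0, 0]; VV[1]=max(VV[1],msg_vec) then VV[1][1]++ -> VV[1]=[1, 4, 1]
Event 5: SEND 2->1: VV[2][2]++ -> VV[2]=[0, 0, 2], msg_vec=[0, 0, 2]; VV[1]=max(VV[1],msg_vec) then VV[1][1]++ -> VV[1]=[1, 5, 2]
Event 2 stamp: [0, 2, 0]
Event 3 stamp: [0, 0, 1]
[0, 2, 0] <= [0, 0, 1]? False
[0, 0, 1] <= [0, 2, 0]? False
Relation: concurrent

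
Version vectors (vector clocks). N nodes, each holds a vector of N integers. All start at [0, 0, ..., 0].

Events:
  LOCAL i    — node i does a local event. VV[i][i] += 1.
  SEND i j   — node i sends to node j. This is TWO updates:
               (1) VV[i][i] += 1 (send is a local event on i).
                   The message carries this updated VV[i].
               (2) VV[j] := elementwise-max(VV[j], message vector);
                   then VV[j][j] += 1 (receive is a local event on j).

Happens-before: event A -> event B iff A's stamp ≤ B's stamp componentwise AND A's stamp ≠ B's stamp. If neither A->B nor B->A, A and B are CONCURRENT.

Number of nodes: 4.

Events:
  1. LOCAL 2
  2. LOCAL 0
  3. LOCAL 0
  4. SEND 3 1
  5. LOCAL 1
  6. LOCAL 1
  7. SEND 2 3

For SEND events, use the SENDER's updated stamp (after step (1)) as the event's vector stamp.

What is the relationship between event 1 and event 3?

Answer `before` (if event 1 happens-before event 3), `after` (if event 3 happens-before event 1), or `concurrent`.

Initial: VV[0]=[0, 0, 0, 0]
Initial: VV[1]=[0, 0, 0, 0]
Initial: VV[2]=[0, 0, 0, 0]
Initial: VV[3]=[0, 0, 0, 0]
Event 1: LOCAL 2: VV[2][2]++ -> VV[2]=[0, 0, 1, 0]
Event 2: LOCAL 0: VV[0][0]++ -> VV[0]=[1, 0, 0, 0]
Event 3: LOCAL 0: VV[0][0]++ -> VV[0]=[2, 0, 0, 0]
Event 4: SEND 3->1: VV[3][3]++ -> VV[3]=[0, 0, 0, 1], msg_vec=[0, 0, 0, 1]; VV[1]=max(VV[1],msg_vec) then VV[1][1]++ -> VV[1]=[0, 1, 0, 1]
Event 5: LOCAL 1: VV[1][1]++ -> VV[1]=[0, 2, 0, 1]
Event 6: LOCAL 1: VV[1][1]++ -> VV[1]=[0, 3, 0, 1]
Event 7: SEND 2->3: VV[2][2]++ -> VV[2]=[0, 0, 2, 0], msg_vec=[0, 0, 2, 0]; VV[3]=max(VV[3],msg_vec) then VV[3][3]++ -> VV[3]=[0, 0, 2, 2]
Event 1 stamp: [0, 0, 1, 0]
Event 3 stamp: [2, 0, 0, 0]
[0, 0, 1, 0] <= [2, 0, 0, 0]? False
[2, 0, 0, 0] <= [0, 0, 1, 0]? False
Relation: concurrent

Answer: concurrent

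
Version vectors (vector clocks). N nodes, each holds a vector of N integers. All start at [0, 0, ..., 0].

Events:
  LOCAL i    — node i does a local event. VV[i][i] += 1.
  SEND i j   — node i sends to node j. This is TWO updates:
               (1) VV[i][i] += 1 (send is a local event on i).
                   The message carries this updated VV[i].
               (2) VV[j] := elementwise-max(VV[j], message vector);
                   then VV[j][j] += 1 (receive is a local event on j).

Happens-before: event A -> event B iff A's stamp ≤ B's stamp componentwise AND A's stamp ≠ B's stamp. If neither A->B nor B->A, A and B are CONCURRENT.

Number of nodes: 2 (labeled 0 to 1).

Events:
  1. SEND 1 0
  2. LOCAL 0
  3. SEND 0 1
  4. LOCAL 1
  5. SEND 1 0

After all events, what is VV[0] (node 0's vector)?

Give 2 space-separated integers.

Answer: 4 4

Derivation:
Initial: VV[0]=[0, 0]
Initial: VV[1]=[0, 0]
Event 1: SEND 1->0: VV[1][1]++ -> VV[1]=[0, 1], msg_vec=[0, 1]; VV[0]=max(VV[0],msg_vec) then VV[0][0]++ -> VV[0]=[1, 1]
Event 2: LOCAL 0: VV[0][0]++ -> VV[0]=[2, 1]
Event 3: SEND 0->1: VV[0][0]++ -> VV[0]=[3, 1], msg_vec=[3, 1]; VV[1]=max(VV[1],msg_vec) then VV[1][1]++ -> VV[1]=[3, 2]
Event 4: LOCAL 1: VV[1][1]++ -> VV[1]=[3, 3]
Event 5: SEND 1->0: VV[1][1]++ -> VV[1]=[3, 4], msg_vec=[3, 4]; VV[0]=max(VV[0],msg_vec) then VV[0][0]++ -> VV[0]=[4, 4]
Final vectors: VV[0]=[4, 4]; VV[1]=[3, 4]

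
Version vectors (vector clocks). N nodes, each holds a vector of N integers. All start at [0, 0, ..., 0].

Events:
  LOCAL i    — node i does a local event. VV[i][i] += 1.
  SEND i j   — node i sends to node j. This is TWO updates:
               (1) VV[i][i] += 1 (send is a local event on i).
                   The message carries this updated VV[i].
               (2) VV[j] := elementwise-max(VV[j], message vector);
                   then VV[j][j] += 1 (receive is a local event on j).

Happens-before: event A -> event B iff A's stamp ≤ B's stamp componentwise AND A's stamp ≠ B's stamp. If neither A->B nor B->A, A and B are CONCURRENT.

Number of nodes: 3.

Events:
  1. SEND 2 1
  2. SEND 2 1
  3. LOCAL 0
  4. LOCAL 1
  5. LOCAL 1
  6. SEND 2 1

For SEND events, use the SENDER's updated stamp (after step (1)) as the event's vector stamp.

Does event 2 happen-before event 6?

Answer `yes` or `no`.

Initial: VV[0]=[0, 0, 0]
Initial: VV[1]=[0, 0, 0]
Initial: VV[2]=[0, 0, 0]
Event 1: SEND 2->1: VV[2][2]++ -> VV[2]=[0, 0, 1], msg_vec=[0, 0, 1]; VV[1]=max(VV[1],msg_vec) then VV[1][1]++ -> VV[1]=[0, 1, 1]
Event 2: SEND 2->1: VV[2][2]++ -> VV[2]=[0, 0, 2], msg_vec=[0, 0, 2]; VV[1]=max(VV[1],msg_vec) then VV[1][1]++ -> VV[1]=[0, 2, 2]
Event 3: LOCAL 0: VV[0][0]++ -> VV[0]=[1, 0, 0]
Event 4: LOCAL 1: VV[1][1]++ -> VV[1]=[0, 3, 2]
Event 5: LOCAL 1: VV[1][1]++ -> VV[1]=[0, 4, 2]
Event 6: SEND 2->1: VV[2][2]++ -> VV[2]=[0, 0, 3], msg_vec=[0, 0, 3]; VV[1]=max(VV[1],msg_vec) then VV[1][1]++ -> VV[1]=[0, 5, 3]
Event 2 stamp: [0, 0, 2]
Event 6 stamp: [0, 0, 3]
[0, 0, 2] <= [0, 0, 3]? True. Equal? False. Happens-before: True

Answer: yes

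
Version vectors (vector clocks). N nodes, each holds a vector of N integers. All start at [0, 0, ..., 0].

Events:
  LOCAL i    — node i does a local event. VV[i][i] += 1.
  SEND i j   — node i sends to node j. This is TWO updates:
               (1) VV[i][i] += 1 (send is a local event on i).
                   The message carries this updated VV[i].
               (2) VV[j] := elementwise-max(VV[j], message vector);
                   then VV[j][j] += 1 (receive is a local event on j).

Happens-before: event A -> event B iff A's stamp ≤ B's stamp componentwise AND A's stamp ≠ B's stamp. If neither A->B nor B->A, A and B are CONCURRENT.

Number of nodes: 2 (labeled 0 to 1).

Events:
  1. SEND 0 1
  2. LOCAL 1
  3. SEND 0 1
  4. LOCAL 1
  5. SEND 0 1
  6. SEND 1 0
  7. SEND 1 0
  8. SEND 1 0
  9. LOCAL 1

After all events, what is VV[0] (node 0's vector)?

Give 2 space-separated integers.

Answer: 6 8

Derivation:
Initial: VV[0]=[0, 0]
Initial: VV[1]=[0, 0]
Event 1: SEND 0->1: VV[0][0]++ -> VV[0]=[1, 0], msg_vec=[1, 0]; VV[1]=max(VV[1],msg_vec) then VV[1][1]++ -> VV[1]=[1, 1]
Event 2: LOCAL 1: VV[1][1]++ -> VV[1]=[1, 2]
Event 3: SEND 0->1: VV[0][0]++ -> VV[0]=[2, 0], msg_vec=[2, 0]; VV[1]=max(VV[1],msg_vec) then VV[1][1]++ -> VV[1]=[2, 3]
Event 4: LOCAL 1: VV[1][1]++ -> VV[1]=[2, 4]
Event 5: SEND 0->1: VV[0][0]++ -> VV[0]=[3, 0], msg_vec=[3, 0]; VV[1]=max(VV[1],msg_vec) then VV[1][1]++ -> VV[1]=[3, 5]
Event 6: SEND 1->0: VV[1][1]++ -> VV[1]=[3, 6], msg_vec=[3, 6]; VV[0]=max(VV[0],msg_vec) then VV[0][0]++ -> VV[0]=[4, 6]
Event 7: SEND 1->0: VV[1][1]++ -> VV[1]=[3, 7], msg_vec=[3, 7]; VV[0]=max(VV[0],msg_vec) then VV[0][0]++ -> VV[0]=[5, 7]
Event 8: SEND 1->0: VV[1][1]++ -> VV[1]=[3, 8], msg_vec=[3, 8]; VV[0]=max(VV[0],msg_vec) then VV[0][0]++ -> VV[0]=[6, 8]
Event 9: LOCAL 1: VV[1][1]++ -> VV[1]=[3, 9]
Final vectors: VV[0]=[6, 8]; VV[1]=[3, 9]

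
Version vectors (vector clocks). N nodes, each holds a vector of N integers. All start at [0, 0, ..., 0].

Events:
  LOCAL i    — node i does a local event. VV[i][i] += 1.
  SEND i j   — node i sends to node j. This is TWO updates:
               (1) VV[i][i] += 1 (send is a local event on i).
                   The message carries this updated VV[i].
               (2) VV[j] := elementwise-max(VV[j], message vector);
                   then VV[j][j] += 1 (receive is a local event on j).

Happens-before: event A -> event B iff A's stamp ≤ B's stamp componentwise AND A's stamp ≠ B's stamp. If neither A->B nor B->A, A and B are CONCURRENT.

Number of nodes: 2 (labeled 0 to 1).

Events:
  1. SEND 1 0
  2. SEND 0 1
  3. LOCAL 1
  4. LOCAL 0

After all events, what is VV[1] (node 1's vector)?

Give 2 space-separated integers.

Initial: VV[0]=[0, 0]
Initial: VV[1]=[0, 0]
Event 1: SEND 1->0: VV[1][1]++ -> VV[1]=[0, 1], msg_vec=[0, 1]; VV[0]=max(VV[0],msg_vec) then VV[0][0]++ -> VV[0]=[1, 1]
Event 2: SEND 0->1: VV[0][0]++ -> VV[0]=[2, 1], msg_vec=[2, 1]; VV[1]=max(VV[1],msg_vec) then VV[1][1]++ -> VV[1]=[2, 2]
Event 3: LOCAL 1: VV[1][1]++ -> VV[1]=[2, 3]
Event 4: LOCAL 0: VV[0][0]++ -> VV[0]=[3, 1]
Final vectors: VV[0]=[3, 1]; VV[1]=[2, 3]

Answer: 2 3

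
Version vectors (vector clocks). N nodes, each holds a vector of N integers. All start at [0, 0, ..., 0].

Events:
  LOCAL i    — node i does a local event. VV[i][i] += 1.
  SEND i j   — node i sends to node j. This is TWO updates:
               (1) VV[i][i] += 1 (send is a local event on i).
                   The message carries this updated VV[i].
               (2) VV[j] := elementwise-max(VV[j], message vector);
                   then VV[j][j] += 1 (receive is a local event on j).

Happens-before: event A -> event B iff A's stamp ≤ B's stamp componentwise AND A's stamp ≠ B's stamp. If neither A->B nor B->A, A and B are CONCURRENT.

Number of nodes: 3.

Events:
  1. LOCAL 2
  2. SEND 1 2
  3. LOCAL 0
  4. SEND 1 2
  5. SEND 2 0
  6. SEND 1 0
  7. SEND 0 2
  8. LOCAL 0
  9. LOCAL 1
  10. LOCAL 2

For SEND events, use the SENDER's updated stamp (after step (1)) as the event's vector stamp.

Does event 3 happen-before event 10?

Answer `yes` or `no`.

Answer: yes

Derivation:
Initial: VV[0]=[0, 0, 0]
Initial: VV[1]=[0, 0, 0]
Initial: VV[2]=[0, 0, 0]
Event 1: LOCAL 2: VV[2][2]++ -> VV[2]=[0, 0, 1]
Event 2: SEND 1->2: VV[1][1]++ -> VV[1]=[0, 1, 0], msg_vec=[0, 1, 0]; VV[2]=max(VV[2],msg_vec) then VV[2][2]++ -> VV[2]=[0, 1, 2]
Event 3: LOCAL 0: VV[0][0]++ -> VV[0]=[1, 0, 0]
Event 4: SEND 1->2: VV[1][1]++ -> VV[1]=[0, 2, 0], msg_vec=[0, 2, 0]; VV[2]=max(VV[2],msg_vec) then VV[2][2]++ -> VV[2]=[0, 2, 3]
Event 5: SEND 2->0: VV[2][2]++ -> VV[2]=[0, 2, 4], msg_vec=[0, 2, 4]; VV[0]=max(VV[0],msg_vec) then VV[0][0]++ -> VV[0]=[2, 2, 4]
Event 6: SEND 1->0: VV[1][1]++ -> VV[1]=[0, 3, 0], msg_vec=[0, 3, 0]; VV[0]=max(VV[0],msg_vec) then VV[0][0]++ -> VV[0]=[3, 3, 4]
Event 7: SEND 0->2: VV[0][0]++ -> VV[0]=[4, 3, 4], msg_vec=[4, 3, 4]; VV[2]=max(VV[2],msg_vec) then VV[2][2]++ -> VV[2]=[4, 3, 5]
Event 8: LOCAL 0: VV[0][0]++ -> VV[0]=[5, 3, 4]
Event 9: LOCAL 1: VV[1][1]++ -> VV[1]=[0, 4, 0]
Event 10: LOCAL 2: VV[2][2]++ -> VV[2]=[4, 3, 6]
Event 3 stamp: [1, 0, 0]
Event 10 stamp: [4, 3, 6]
[1, 0, 0] <= [4, 3, 6]? True. Equal? False. Happens-before: True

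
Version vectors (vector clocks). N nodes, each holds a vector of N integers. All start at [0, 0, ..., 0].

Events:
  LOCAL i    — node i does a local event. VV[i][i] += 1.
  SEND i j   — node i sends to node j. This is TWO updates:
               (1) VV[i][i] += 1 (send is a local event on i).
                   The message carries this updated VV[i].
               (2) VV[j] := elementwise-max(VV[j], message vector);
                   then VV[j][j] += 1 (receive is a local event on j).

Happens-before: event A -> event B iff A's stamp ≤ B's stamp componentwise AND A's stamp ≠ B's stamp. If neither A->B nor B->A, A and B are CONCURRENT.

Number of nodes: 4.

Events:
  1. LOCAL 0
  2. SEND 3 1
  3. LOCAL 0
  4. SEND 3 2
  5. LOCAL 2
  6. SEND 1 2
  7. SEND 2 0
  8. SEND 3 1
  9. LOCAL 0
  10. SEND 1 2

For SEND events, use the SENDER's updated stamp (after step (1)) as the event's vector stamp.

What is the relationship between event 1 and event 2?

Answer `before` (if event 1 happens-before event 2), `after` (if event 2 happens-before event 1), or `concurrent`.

Answer: concurrent

Derivation:
Initial: VV[0]=[0, 0, 0, 0]
Initial: VV[1]=[0, 0, 0, 0]
Initial: VV[2]=[0, 0, 0, 0]
Initial: VV[3]=[0, 0, 0, 0]
Event 1: LOCAL 0: VV[0][0]++ -> VV[0]=[1, 0, 0, 0]
Event 2: SEND 3->1: VV[3][3]++ -> VV[3]=[0, 0, 0, 1], msg_vec=[0, 0, 0, 1]; VV[1]=max(VV[1],msg_vec) then VV[1][1]++ -> VV[1]=[0, 1, 0, 1]
Event 3: LOCAL 0: VV[0][0]++ -> VV[0]=[2, 0, 0, 0]
Event 4: SEND 3->2: VV[3][3]++ -> VV[3]=[0, 0, 0, 2], msg_vec=[0, 0, 0, 2]; VV[2]=max(VV[2],msg_vec) then VV[2][2]++ -> VV[2]=[0, 0, 1, 2]
Event 5: LOCAL 2: VV[2][2]++ -> VV[2]=[0, 0, 2, 2]
Event 6: SEND 1->2: VV[1][1]++ -> VV[1]=[0, 2, 0, 1], msg_vec=[0, 2, 0, 1]; VV[2]=max(VV[2],msg_vec) then VV[2][2]++ -> VV[2]=[0, 2, 3, 2]
Event 7: SEND 2->0: VV[2][2]++ -> VV[2]=[0, 2, 4, 2], msg_vec=[0, 2, 4, 2]; VV[0]=max(VV[0],msg_vec) then VV[0][0]++ -> VV[0]=[3, 2, 4, 2]
Event 8: SEND 3->1: VV[3][3]++ -> VV[3]=[0, 0, 0, 3], msg_vec=[0, 0, 0, 3]; VV[1]=max(VV[1],msg_vec) then VV[1][1]++ -> VV[1]=[0, 3, 0, 3]
Event 9: LOCAL 0: VV[0][0]++ -> VV[0]=[4, 2, 4, 2]
Event 10: SEND 1->2: VV[1][1]++ -> VV[1]=[0, 4, 0, 3], msg_vec=[0, 4, 0, 3]; VV[2]=max(VV[2],msg_vec) then VV[2][2]++ -> VV[2]=[0, 4, 5, 3]
Event 1 stamp: [1, 0, 0, 0]
Event 2 stamp: [0, 0, 0, 1]
[1, 0, 0, 0] <= [0, 0, 0, 1]? False
[0, 0, 0, 1] <= [1, 0, 0, 0]? False
Relation: concurrent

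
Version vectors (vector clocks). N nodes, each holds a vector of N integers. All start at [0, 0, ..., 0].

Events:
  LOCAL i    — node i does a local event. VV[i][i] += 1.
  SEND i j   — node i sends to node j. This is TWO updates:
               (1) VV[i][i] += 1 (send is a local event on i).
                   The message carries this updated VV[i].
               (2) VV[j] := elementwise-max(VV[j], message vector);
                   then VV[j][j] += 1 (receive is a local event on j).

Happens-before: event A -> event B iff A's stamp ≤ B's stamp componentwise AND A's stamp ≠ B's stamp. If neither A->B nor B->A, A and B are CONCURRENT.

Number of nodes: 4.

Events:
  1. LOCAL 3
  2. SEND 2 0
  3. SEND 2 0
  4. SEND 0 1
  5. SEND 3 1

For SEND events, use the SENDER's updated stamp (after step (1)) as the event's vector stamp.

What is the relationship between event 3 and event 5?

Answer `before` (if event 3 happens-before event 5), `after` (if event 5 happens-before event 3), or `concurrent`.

Initial: VV[0]=[0, 0, 0, 0]
Initial: VV[1]=[0, 0, 0, 0]
Initial: VV[2]=[0, 0, 0, 0]
Initial: VV[3]=[0, 0, 0, 0]
Event 1: LOCAL 3: VV[3][3]++ -> VV[3]=[0, 0, 0, 1]
Event 2: SEND 2->0: VV[2][2]++ -> VV[2]=[0, 0, 1, 0], msg_vec=[0, 0, 1, 0]; VV[0]=max(VV[0],msg_vec) then VV[0][0]++ -> VV[0]=[1, 0, 1, 0]
Event 3: SEND 2->0: VV[2][2]++ -> VV[2]=[0, 0, 2, 0], msg_vec=[0, 0, 2, 0]; VV[0]=max(VV[0],msg_vec) then VV[0][0]++ -> VV[0]=[2, 0, 2, 0]
Event 4: SEND 0->1: VV[0][0]++ -> VV[0]=[3, 0, 2, 0], msg_vec=[3, 0, 2, 0]; VV[1]=max(VV[1],msg_vec) then VV[1][1]++ -> VV[1]=[3, 1, 2, 0]
Event 5: SEND 3->1: VV[3][3]++ -> VV[3]=[0, 0, 0, 2], msg_vec=[0, 0, 0, 2]; VV[1]=max(VV[1],msg_vec) then VV[1][1]++ -> VV[1]=[3, 2, 2, 2]
Event 3 stamp: [0, 0, 2, 0]
Event 5 stamp: [0, 0, 0, 2]
[0, 0, 2, 0] <= [0, 0, 0, 2]? False
[0, 0, 0, 2] <= [0, 0, 2, 0]? False
Relation: concurrent

Answer: concurrent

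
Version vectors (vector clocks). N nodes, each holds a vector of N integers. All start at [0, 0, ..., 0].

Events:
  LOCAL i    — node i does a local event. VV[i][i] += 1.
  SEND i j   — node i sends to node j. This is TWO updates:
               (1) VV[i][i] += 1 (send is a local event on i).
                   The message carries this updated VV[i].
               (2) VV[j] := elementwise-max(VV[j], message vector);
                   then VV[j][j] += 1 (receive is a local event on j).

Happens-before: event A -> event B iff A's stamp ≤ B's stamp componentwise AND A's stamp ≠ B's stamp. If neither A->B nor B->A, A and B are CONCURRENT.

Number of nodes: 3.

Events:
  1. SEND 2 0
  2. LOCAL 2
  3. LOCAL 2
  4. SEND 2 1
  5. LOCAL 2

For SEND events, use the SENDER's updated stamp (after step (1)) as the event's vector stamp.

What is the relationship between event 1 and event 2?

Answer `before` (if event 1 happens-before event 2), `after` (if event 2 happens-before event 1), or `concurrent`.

Initial: VV[0]=[0, 0, 0]
Initial: VV[1]=[0, 0, 0]
Initial: VV[2]=[0, 0, 0]
Event 1: SEND 2->0: VV[2][2]++ -> VV[2]=[0, 0, 1], msg_vec=[0, 0, 1]; VV[0]=max(VV[0],msg_vec) then VV[0][0]++ -> VV[0]=[1, 0, 1]
Event 2: LOCAL 2: VV[2][2]++ -> VV[2]=[0, 0, 2]
Event 3: LOCAL 2: VV[2][2]++ -> VV[2]=[0, 0, 3]
Event 4: SEND 2->1: VV[2][2]++ -> VV[2]=[0, 0, 4], msg_vec=[0, 0, 4]; VV[1]=max(VV[1],msg_vec) then VV[1][1]++ -> VV[1]=[0, 1, 4]
Event 5: LOCAL 2: VV[2][2]++ -> VV[2]=[0, 0, 5]
Event 1 stamp: [0, 0, 1]
Event 2 stamp: [0, 0, 2]
[0, 0, 1] <= [0, 0, 2]? True
[0, 0, 2] <= [0, 0, 1]? False
Relation: before

Answer: before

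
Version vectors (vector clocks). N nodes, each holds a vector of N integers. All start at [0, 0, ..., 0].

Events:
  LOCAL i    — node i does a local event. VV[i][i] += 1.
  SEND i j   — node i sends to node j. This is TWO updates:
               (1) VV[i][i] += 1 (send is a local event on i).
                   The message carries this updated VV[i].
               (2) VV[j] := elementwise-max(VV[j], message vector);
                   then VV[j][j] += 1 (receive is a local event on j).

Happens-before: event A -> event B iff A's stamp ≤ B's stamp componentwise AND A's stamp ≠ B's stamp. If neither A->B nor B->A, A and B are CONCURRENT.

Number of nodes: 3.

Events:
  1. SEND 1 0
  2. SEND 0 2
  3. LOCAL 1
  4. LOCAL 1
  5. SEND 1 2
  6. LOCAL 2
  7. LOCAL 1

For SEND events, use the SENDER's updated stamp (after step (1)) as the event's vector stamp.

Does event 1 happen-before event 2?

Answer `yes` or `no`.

Answer: yes

Derivation:
Initial: VV[0]=[0, 0, 0]
Initial: VV[1]=[0, 0, 0]
Initial: VV[2]=[0, 0, 0]
Event 1: SEND 1->0: VV[1][1]++ -> VV[1]=[0, 1, 0], msg_vec=[0, 1, 0]; VV[0]=max(VV[0],msg_vec) then VV[0][0]++ -> VV[0]=[1, 1, 0]
Event 2: SEND 0->2: VV[0][0]++ -> VV[0]=[2, 1, 0], msg_vec=[2, 1, 0]; VV[2]=max(VV[2],msg_vec) then VV[2][2]++ -> VV[2]=[2, 1, 1]
Event 3: LOCAL 1: VV[1][1]++ -> VV[1]=[0, 2, 0]
Event 4: LOCAL 1: VV[1][1]++ -> VV[1]=[0, 3, 0]
Event 5: SEND 1->2: VV[1][1]++ -> VV[1]=[0, 4, 0], msg_vec=[0, 4, 0]; VV[2]=max(VV[2],msg_vec) then VV[2][2]++ -> VV[2]=[2, 4, 2]
Event 6: LOCAL 2: VV[2][2]++ -> VV[2]=[2, 4, 3]
Event 7: LOCAL 1: VV[1][1]++ -> VV[1]=[0, 5, 0]
Event 1 stamp: [0, 1, 0]
Event 2 stamp: [2, 1, 0]
[0, 1, 0] <= [2, 1, 0]? True. Equal? False. Happens-before: True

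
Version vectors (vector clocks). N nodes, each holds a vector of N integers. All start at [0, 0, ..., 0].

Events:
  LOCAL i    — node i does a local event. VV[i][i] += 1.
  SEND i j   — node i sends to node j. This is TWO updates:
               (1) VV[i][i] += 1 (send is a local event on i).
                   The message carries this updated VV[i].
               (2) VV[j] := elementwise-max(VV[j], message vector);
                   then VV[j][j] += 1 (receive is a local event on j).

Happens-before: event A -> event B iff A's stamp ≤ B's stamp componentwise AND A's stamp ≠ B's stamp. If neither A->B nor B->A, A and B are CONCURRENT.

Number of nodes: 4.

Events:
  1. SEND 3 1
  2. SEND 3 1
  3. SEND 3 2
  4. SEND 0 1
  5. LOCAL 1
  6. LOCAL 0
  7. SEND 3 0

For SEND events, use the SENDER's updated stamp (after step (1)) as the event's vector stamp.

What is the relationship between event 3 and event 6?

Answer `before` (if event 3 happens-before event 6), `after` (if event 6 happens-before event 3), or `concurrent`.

Initial: VV[0]=[0, 0, 0, 0]
Initial: VV[1]=[0, 0, 0, 0]
Initial: VV[2]=[0, 0, 0, 0]
Initial: VV[3]=[0, 0, 0, 0]
Event 1: SEND 3->1: VV[3][3]++ -> VV[3]=[0, 0, 0, 1], msg_vec=[0, 0, 0, 1]; VV[1]=max(VV[1],msg_vec) then VV[1][1]++ -> VV[1]=[0, 1, 0, 1]
Event 2: SEND 3->1: VV[3][3]++ -> VV[3]=[0, 0, 0, 2], msg_vec=[0, 0, 0, 2]; VV[1]=max(VV[1],msg_vec) then VV[1][1]++ -> VV[1]=[0, 2, 0, 2]
Event 3: SEND 3->2: VV[3][3]++ -> VV[3]=[0, 0, 0, 3], msg_vec=[0, 0, 0, 3]; VV[2]=max(VV[2],msg_vec) then VV[2][2]++ -> VV[2]=[0, 0, 1, 3]
Event 4: SEND 0->1: VV[0][0]++ -> VV[0]=[1, 0, 0, 0], msg_vec=[1, 0, 0, 0]; VV[1]=max(VV[1],msg_vec) then VV[1][1]++ -> VV[1]=[1, 3, 0, 2]
Event 5: LOCAL 1: VV[1][1]++ -> VV[1]=[1, 4, 0, 2]
Event 6: LOCAL 0: VV[0][0]++ -> VV[0]=[2, 0, 0, 0]
Event 7: SEND 3->0: VV[3][3]++ -> VV[3]=[0, 0, 0, 4], msg_vec=[0, 0, 0, 4]; VV[0]=max(VV[0],msg_vec) then VV[0][0]++ -> VV[0]=[3, 0, 0, 4]
Event 3 stamp: [0, 0, 0, 3]
Event 6 stamp: [2, 0, 0, 0]
[0, 0, 0, 3] <= [2, 0, 0, 0]? False
[2, 0, 0, 0] <= [0, 0, 0, 3]? False
Relation: concurrent

Answer: concurrent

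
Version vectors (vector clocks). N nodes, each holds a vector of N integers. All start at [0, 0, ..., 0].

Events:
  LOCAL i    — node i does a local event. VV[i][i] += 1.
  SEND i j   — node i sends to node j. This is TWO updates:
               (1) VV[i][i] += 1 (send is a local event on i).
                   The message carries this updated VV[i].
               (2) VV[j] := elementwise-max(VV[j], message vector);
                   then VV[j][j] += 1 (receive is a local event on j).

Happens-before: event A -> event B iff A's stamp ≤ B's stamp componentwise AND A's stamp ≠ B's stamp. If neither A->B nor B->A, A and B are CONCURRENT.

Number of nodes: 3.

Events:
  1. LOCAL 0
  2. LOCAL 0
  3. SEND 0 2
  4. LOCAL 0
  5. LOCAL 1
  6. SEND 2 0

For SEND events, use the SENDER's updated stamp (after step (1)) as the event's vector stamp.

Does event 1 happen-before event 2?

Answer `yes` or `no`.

Initial: VV[0]=[0, 0, 0]
Initial: VV[1]=[0, 0, 0]
Initial: VV[2]=[0, 0, 0]
Event 1: LOCAL 0: VV[0][0]++ -> VV[0]=[1, 0, 0]
Event 2: LOCAL 0: VV[0][0]++ -> VV[0]=[2, 0, 0]
Event 3: SEND 0->2: VV[0][0]++ -> VV[0]=[3, 0, 0], msg_vec=[3, 0, 0]; VV[2]=max(VV[2],msg_vec) then VV[2][2]++ -> VV[2]=[3, 0, 1]
Event 4: LOCAL 0: VV[0][0]++ -> VV[0]=[4, 0, 0]
Event 5: LOCAL 1: VV[1][1]++ -> VV[1]=[0, 1, 0]
Event 6: SEND 2->0: VV[2][2]++ -> VV[2]=[3, 0, 2], msg_vec=[3, 0, 2]; VV[0]=max(VV[0],msg_vec) then VV[0][0]++ -> VV[0]=[5, 0, 2]
Event 1 stamp: [1, 0, 0]
Event 2 stamp: [2, 0, 0]
[1, 0, 0] <= [2, 0, 0]? True. Equal? False. Happens-before: True

Answer: yes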